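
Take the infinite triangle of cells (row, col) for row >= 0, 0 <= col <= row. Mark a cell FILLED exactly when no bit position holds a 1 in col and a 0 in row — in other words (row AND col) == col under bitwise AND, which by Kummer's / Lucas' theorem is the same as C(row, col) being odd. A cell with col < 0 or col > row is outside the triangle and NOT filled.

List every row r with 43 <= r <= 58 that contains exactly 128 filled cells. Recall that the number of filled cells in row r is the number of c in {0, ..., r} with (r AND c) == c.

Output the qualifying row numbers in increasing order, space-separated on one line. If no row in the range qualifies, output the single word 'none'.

Answer: none

Derivation:
Row r has 2^popcount(r) filled cells, so we need popcount(r) = log2(128) = 7.
Scan r = 43..58 and keep those with exactly 7 one-bits:
r=43=101011 popcount=4 -> skip
r=44=101100 popcount=3 -> skip
r=45=101101 popcount=4 -> skip
r=46=101110 popcount=4 -> skip
r=47=101111 popcount=5 -> skip
r=48=110000 popcount=2 -> skip
r=49=110001 popcount=3 -> skip
r=50=110010 popcount=3 -> skip
r=51=110011 popcount=4 -> skip
r=52=110100 popcount=3 -> skip
r=53=110101 popcount=4 -> skip
r=54=110110 popcount=4 -> skip
r=55=110111 popcount=5 -> skip
r=56=111000 popcount=3 -> skip
r=57=111001 popcount=4 -> skip
r=58=111010 popcount=4 -> skip
Kept rows: none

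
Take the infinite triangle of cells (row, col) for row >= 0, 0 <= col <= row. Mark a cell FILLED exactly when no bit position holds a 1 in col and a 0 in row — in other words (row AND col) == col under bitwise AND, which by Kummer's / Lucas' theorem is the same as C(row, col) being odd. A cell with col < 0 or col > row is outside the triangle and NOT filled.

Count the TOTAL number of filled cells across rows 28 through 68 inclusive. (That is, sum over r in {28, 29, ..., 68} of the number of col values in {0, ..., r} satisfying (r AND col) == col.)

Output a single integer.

Answer: 580

Derivation:
r28=11100 pc3: +8 =8
r29=11101 pc4: +16 =24
r30=11110 pc4: +16 =40
r31=11111 pc5: +32 =72
r32=100000 pc1: +2 =74
r33=100001 pc2: +4 =78
r34=100010 pc2: +4 =82
r35=100011 pc3: +8 =90
r36=100100 pc2: +4 =94
r37=100101 pc3: +8 =102
r38=100110 pc3: +8 =110
r39=100111 pc4: +16 =126
r40=101000 pc2: +4 =130
r41=101001 pc3: +8 =138
r42=101010 pc3: +8 =146
r43=101011 pc4: +16 =162
r44=101100 pc3: +8 =170
r45=101101 pc4: +16 =186
r46=101110 pc4: +16 =202
r47=101111 pc5: +32 =234
r48=110000 pc2: +4 =238
r49=110001 pc3: +8 =246
r50=110010 pc3: +8 =254
r51=110011 pc4: +16 =270
r52=110100 pc3: +8 =278
r53=110101 pc4: +16 =294
r54=110110 pc4: +16 =310
r55=110111 pc5: +32 =342
r56=111000 pc3: +8 =350
r57=111001 pc4: +16 =366
r58=111010 pc4: +16 =382
r59=111011 pc5: +32 =414
r60=111100 pc4: +16 =430
r61=111101 pc5: +32 =462
r62=111110 pc5: +32 =494
r63=111111 pc6: +64 =558
r64=1000000 pc1: +2 =560
r65=1000001 pc2: +4 =564
r66=1000010 pc2: +4 =568
r67=1000011 pc3: +8 =576
r68=1000100 pc2: +4 =580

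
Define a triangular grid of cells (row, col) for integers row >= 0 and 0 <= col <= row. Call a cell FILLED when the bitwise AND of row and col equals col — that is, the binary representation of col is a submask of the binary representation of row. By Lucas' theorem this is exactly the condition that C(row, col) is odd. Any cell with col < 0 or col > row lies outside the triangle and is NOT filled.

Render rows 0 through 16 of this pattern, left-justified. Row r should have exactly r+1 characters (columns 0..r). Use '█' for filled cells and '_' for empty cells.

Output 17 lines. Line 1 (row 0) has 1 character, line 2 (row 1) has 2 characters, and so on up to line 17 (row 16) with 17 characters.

r0=0: █
r1=1: ██
r2=10: █_█
r3=11: ████
r4=100: █___█
r5=101: ██__██
r6=110: █_█_█_█
r7=111: ████████
r8=1000: █_______█
r9=1001: ██______██
r10=1010: █_█_____█_█
r11=1011: ████____████
r12=1100: █___█___█___█
r13=1101: ██__██__██__██
r14=1110: █_█_█_█_█_█_█_█
r15=1111: ████████████████
r16=10000: █_______________█

Answer: █
██
█_█
████
█___█
██__██
█_█_█_█
████████
█_______█
██______██
█_█_____█_█
████____████
█___█___█___█
██__██__██__██
█_█_█_█_█_█_█_█
████████████████
█_______________█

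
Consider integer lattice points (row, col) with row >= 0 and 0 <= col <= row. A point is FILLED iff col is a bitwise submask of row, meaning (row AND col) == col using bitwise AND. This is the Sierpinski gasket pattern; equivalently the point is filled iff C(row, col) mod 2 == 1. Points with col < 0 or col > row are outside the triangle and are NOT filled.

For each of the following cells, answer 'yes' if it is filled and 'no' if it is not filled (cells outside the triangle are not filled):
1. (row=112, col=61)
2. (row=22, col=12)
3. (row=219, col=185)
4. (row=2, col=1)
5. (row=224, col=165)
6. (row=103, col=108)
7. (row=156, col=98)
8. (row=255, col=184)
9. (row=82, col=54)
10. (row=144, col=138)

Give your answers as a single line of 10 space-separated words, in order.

Answer: no no no no no no no yes no no

Derivation:
(112,61): row=0b1110000, col=0b111101, row AND col = 0b110000 = 48; 48 != 61 -> empty
(22,12): row=0b10110, col=0b1100, row AND col = 0b100 = 4; 4 != 12 -> empty
(219,185): row=0b11011011, col=0b10111001, row AND col = 0b10011001 = 153; 153 != 185 -> empty
(2,1): row=0b10, col=0b1, row AND col = 0b0 = 0; 0 != 1 -> empty
(224,165): row=0b11100000, col=0b10100101, row AND col = 0b10100000 = 160; 160 != 165 -> empty
(103,108): col outside [0, 103] -> not filled
(156,98): row=0b10011100, col=0b1100010, row AND col = 0b0 = 0; 0 != 98 -> empty
(255,184): row=0b11111111, col=0b10111000, row AND col = 0b10111000 = 184; 184 == 184 -> filled
(82,54): row=0b1010010, col=0b110110, row AND col = 0b10010 = 18; 18 != 54 -> empty
(144,138): row=0b10010000, col=0b10001010, row AND col = 0b10000000 = 128; 128 != 138 -> empty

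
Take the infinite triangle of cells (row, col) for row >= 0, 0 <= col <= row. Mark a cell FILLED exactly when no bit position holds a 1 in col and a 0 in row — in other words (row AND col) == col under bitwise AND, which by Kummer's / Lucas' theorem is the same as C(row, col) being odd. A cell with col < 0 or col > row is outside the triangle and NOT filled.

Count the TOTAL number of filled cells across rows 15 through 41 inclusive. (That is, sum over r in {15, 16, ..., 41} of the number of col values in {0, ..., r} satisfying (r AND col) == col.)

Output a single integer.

r15=1111 pc4: +16 =16
r16=10000 pc1: +2 =18
r17=10001 pc2: +4 =22
r18=10010 pc2: +4 =26
r19=10011 pc3: +8 =34
r20=10100 pc2: +4 =38
r21=10101 pc3: +8 =46
r22=10110 pc3: +8 =54
r23=10111 pc4: +16 =70
r24=11000 pc2: +4 =74
r25=11001 pc3: +8 =82
r26=11010 pc3: +8 =90
r27=11011 pc4: +16 =106
r28=11100 pc3: +8 =114
r29=11101 pc4: +16 =130
r30=11110 pc4: +16 =146
r31=11111 pc5: +32 =178
r32=100000 pc1: +2 =180
r33=100001 pc2: +4 =184
r34=100010 pc2: +4 =188
r35=100011 pc3: +8 =196
r36=100100 pc2: +4 =200
r37=100101 pc3: +8 =208
r38=100110 pc3: +8 =216
r39=100111 pc4: +16 =232
r40=101000 pc2: +4 =236
r41=101001 pc3: +8 =244

Answer: 244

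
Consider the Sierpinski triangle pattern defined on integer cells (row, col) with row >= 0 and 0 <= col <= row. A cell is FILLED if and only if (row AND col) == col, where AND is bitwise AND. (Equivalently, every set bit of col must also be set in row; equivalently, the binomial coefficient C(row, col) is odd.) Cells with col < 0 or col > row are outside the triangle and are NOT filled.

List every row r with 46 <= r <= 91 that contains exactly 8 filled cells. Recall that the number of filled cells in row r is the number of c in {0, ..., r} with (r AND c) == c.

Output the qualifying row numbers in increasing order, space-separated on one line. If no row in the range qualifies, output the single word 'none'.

Row r has 2^popcount(r) filled cells, so we need popcount(r) = log2(8) = 3.
Scan r = 46..91 and keep those with exactly 3 one-bits:
r=46=101110 popcount=4 -> skip
r=47=101111 popcount=5 -> skip
r=48=110000 popcount=2 -> skip
r=49=110001 popcount=3 -> KEEP
r=50=110010 popcount=3 -> KEEP
r=51=110011 popcount=4 -> skip
r=52=110100 popcount=3 -> KEEP
r=53=110101 popcount=4 -> skip
r=54=110110 popcount=4 -> skip
r=55=110111 popcount=5 -> skip
r=56=111000 popcount=3 -> KEEP
r=57=111001 popcount=4 -> skip
r=58=111010 popcount=4 -> skip
r=59=111011 popcount=5 -> skip
r=60=111100 popcount=4 -> skip
r=61=111101 popcount=5 -> skip
r=62=111110 popcount=5 -> skip
r=63=111111 popcount=6 -> skip
r=64=1000000 popcount=1 -> skip
r=65=1000001 popcount=2 -> skip
r=66=1000010 popcount=2 -> skip
r=67=1000011 popcount=3 -> KEEP
r=68=1000100 popcount=2 -> skip
r=69=1000101 popcount=3 -> KEEP
r=70=1000110 popcount=3 -> KEEP
r=71=1000111 popcount=4 -> skip
r=72=1001000 popcount=2 -> skip
r=73=1001001 popcount=3 -> KEEP
r=74=1001010 popcount=3 -> KEEP
r=75=1001011 popcount=4 -> skip
r=76=1001100 popcount=3 -> KEEP
r=77=1001101 popcount=4 -> skip
r=78=1001110 popcount=4 -> skip
r=79=1001111 popcount=5 -> skip
r=80=1010000 popcount=2 -> skip
r=81=1010001 popcount=3 -> KEEP
r=82=1010010 popcount=3 -> KEEP
r=83=1010011 popcount=4 -> skip
r=84=1010100 popcount=3 -> KEEP
r=85=1010101 popcount=4 -> skip
r=86=1010110 popcount=4 -> skip
r=87=1010111 popcount=5 -> skip
r=88=1011000 popcount=3 -> KEEP
r=89=1011001 popcount=4 -> skip
r=90=1011010 popcount=4 -> skip
r=91=1011011 popcount=5 -> skip
Kept rows: 49 50 52 56 67 69 70 73 74 76 81 82 84 88

Answer: 49 50 52 56 67 69 70 73 74 76 81 82 84 88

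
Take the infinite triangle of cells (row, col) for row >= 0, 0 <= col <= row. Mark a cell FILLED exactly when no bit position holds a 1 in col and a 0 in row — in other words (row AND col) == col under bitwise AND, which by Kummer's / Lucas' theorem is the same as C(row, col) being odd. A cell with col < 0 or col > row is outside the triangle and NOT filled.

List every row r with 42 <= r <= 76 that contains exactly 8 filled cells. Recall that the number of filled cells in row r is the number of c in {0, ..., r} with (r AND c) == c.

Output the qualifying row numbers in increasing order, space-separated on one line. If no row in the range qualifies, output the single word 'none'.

Row r has 2^popcount(r) filled cells, so we need popcount(r) = log2(8) = 3.
Scan r = 42..76 and keep those with exactly 3 one-bits:
r=42=101010 popcount=3 -> KEEP
r=43=101011 popcount=4 -> skip
r=44=101100 popcount=3 -> KEEP
r=45=101101 popcount=4 -> skip
r=46=101110 popcount=4 -> skip
r=47=101111 popcount=5 -> skip
r=48=110000 popcount=2 -> skip
r=49=110001 popcount=3 -> KEEP
r=50=110010 popcount=3 -> KEEP
r=51=110011 popcount=4 -> skip
r=52=110100 popcount=3 -> KEEP
r=53=110101 popcount=4 -> skip
r=54=110110 popcount=4 -> skip
r=55=110111 popcount=5 -> skip
r=56=111000 popcount=3 -> KEEP
r=57=111001 popcount=4 -> skip
r=58=111010 popcount=4 -> skip
r=59=111011 popcount=5 -> skip
r=60=111100 popcount=4 -> skip
r=61=111101 popcount=5 -> skip
r=62=111110 popcount=5 -> skip
r=63=111111 popcount=6 -> skip
r=64=1000000 popcount=1 -> skip
r=65=1000001 popcount=2 -> skip
r=66=1000010 popcount=2 -> skip
r=67=1000011 popcount=3 -> KEEP
r=68=1000100 popcount=2 -> skip
r=69=1000101 popcount=3 -> KEEP
r=70=1000110 popcount=3 -> KEEP
r=71=1000111 popcount=4 -> skip
r=72=1001000 popcount=2 -> skip
r=73=1001001 popcount=3 -> KEEP
r=74=1001010 popcount=3 -> KEEP
r=75=1001011 popcount=4 -> skip
r=76=1001100 popcount=3 -> KEEP
Kept rows: 42 44 49 50 52 56 67 69 70 73 74 76

Answer: 42 44 49 50 52 56 67 69 70 73 74 76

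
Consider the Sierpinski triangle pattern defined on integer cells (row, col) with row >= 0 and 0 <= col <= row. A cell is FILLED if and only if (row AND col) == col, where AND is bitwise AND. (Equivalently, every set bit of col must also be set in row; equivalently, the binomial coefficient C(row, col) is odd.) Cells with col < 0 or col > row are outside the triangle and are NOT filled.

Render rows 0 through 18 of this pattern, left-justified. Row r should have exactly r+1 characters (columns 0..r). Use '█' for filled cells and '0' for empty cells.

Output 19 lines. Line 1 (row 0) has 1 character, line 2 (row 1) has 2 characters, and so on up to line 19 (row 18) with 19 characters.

r0=0: █
r1=1: ██
r2=10: █0█
r3=11: ████
r4=100: █000█
r5=101: ██00██
r6=110: █0█0█0█
r7=111: ████████
r8=1000: █0000000█
r9=1001: ██000000██
r10=1010: █0█00000█0█
r11=1011: ████0000████
r12=1100: █000█000█000█
r13=1101: ██00██00██00██
r14=1110: █0█0█0█0█0█0█0█
r15=1111: ████████████████
r16=10000: █000000000000000█
r17=10001: ██00000000000000██
r18=10010: █0█0000000000000█0█

Answer: █
██
█0█
████
█000█
██00██
█0█0█0█
████████
█0000000█
██000000██
█0█00000█0█
████0000████
█000█000█000█
██00██00██00██
█0█0█0█0█0█0█0█
████████████████
█000000000000000█
██00000000000000██
█0█0000000000000█0█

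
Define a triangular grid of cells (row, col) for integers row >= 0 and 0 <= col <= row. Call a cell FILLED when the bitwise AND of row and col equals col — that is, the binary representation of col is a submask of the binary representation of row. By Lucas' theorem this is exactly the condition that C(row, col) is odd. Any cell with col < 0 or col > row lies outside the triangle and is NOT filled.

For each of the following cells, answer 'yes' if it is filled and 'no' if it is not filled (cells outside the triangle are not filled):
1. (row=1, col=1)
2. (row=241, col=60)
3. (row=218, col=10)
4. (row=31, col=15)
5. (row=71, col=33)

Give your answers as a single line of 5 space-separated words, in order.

(1,1): row=0b1, col=0b1, row AND col = 0b1 = 1; 1 == 1 -> filled
(241,60): row=0b11110001, col=0b111100, row AND col = 0b110000 = 48; 48 != 60 -> empty
(218,10): row=0b11011010, col=0b1010, row AND col = 0b1010 = 10; 10 == 10 -> filled
(31,15): row=0b11111, col=0b1111, row AND col = 0b1111 = 15; 15 == 15 -> filled
(71,33): row=0b1000111, col=0b100001, row AND col = 0b1 = 1; 1 != 33 -> empty

Answer: yes no yes yes no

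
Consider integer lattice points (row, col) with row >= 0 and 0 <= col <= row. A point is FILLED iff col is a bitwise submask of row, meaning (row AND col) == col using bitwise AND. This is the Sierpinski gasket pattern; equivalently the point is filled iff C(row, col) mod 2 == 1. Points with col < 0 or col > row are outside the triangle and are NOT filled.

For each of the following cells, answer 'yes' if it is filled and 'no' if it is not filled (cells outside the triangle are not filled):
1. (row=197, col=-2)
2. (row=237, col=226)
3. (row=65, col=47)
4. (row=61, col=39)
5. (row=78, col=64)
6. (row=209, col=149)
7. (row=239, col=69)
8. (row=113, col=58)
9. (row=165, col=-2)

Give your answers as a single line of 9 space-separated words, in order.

Answer: no no no no yes no yes no no

Derivation:
(197,-2): col outside [0, 197] -> not filled
(237,226): row=0b11101101, col=0b11100010, row AND col = 0b11100000 = 224; 224 != 226 -> empty
(65,47): row=0b1000001, col=0b101111, row AND col = 0b1 = 1; 1 != 47 -> empty
(61,39): row=0b111101, col=0b100111, row AND col = 0b100101 = 37; 37 != 39 -> empty
(78,64): row=0b1001110, col=0b1000000, row AND col = 0b1000000 = 64; 64 == 64 -> filled
(209,149): row=0b11010001, col=0b10010101, row AND col = 0b10010001 = 145; 145 != 149 -> empty
(239,69): row=0b11101111, col=0b1000101, row AND col = 0b1000101 = 69; 69 == 69 -> filled
(113,58): row=0b1110001, col=0b111010, row AND col = 0b110000 = 48; 48 != 58 -> empty
(165,-2): col outside [0, 165] -> not filled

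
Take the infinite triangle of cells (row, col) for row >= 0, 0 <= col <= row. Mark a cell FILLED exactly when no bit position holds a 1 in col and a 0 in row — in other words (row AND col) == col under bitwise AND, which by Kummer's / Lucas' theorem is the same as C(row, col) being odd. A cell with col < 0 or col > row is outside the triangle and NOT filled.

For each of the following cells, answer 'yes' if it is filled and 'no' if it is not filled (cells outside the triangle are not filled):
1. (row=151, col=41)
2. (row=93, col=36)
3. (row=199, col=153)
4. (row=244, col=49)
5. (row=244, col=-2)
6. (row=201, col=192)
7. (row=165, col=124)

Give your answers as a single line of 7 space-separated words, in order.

Answer: no no no no no yes no

Derivation:
(151,41): row=0b10010111, col=0b101001, row AND col = 0b1 = 1; 1 != 41 -> empty
(93,36): row=0b1011101, col=0b100100, row AND col = 0b100 = 4; 4 != 36 -> empty
(199,153): row=0b11000111, col=0b10011001, row AND col = 0b10000001 = 129; 129 != 153 -> empty
(244,49): row=0b11110100, col=0b110001, row AND col = 0b110000 = 48; 48 != 49 -> empty
(244,-2): col outside [0, 244] -> not filled
(201,192): row=0b11001001, col=0b11000000, row AND col = 0b11000000 = 192; 192 == 192 -> filled
(165,124): row=0b10100101, col=0b1111100, row AND col = 0b100100 = 36; 36 != 124 -> empty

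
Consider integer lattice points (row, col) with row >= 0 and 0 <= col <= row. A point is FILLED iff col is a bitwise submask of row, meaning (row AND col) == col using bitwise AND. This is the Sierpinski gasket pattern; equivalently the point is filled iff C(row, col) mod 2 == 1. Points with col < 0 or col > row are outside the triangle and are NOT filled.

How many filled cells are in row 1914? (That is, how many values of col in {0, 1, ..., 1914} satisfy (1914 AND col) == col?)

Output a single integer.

Answer: 256

Derivation:
1914 in binary = 11101111010
popcount(1914) = number of 1-bits in 11101111010 = 8
A col c satisfies (1914 AND c) == c iff every set bit of c is also set in 1914; each of the 8 set bits of 1914 can independently be on or off in c.
count = 2^8 = 256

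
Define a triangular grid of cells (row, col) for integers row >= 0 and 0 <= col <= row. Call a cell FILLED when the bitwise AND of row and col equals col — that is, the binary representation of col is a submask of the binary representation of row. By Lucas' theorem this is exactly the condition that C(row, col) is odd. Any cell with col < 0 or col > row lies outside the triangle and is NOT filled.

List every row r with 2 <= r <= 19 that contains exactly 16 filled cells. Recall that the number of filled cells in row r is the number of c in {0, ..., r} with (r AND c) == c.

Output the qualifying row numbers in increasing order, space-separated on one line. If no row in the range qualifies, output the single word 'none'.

Row r has 2^popcount(r) filled cells, so we need popcount(r) = log2(16) = 4.
Scan r = 2..19 and keep those with exactly 4 one-bits:
r=2=10 popcount=1 -> skip
r=3=11 popcount=2 -> skip
r=4=100 popcount=1 -> skip
r=5=101 popcount=2 -> skip
r=6=110 popcount=2 -> skip
r=7=111 popcount=3 -> skip
r=8=1000 popcount=1 -> skip
r=9=1001 popcount=2 -> skip
r=10=1010 popcount=2 -> skip
r=11=1011 popcount=3 -> skip
r=12=1100 popcount=2 -> skip
r=13=1101 popcount=3 -> skip
r=14=1110 popcount=3 -> skip
r=15=1111 popcount=4 -> KEEP
r=16=10000 popcount=1 -> skip
r=17=10001 popcount=2 -> skip
r=18=10010 popcount=2 -> skip
r=19=10011 popcount=3 -> skip
Kept rows: 15

Answer: 15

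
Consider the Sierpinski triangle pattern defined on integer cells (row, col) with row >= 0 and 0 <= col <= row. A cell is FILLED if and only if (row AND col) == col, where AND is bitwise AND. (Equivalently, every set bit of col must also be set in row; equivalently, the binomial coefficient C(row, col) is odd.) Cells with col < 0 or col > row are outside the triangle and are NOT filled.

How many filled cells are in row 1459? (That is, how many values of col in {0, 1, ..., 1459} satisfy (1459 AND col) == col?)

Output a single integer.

Answer: 128

Derivation:
1459 in binary = 10110110011
popcount(1459) = number of 1-bits in 10110110011 = 7
A col c satisfies (1459 AND c) == c iff every set bit of c is also set in 1459; each of the 7 set bits of 1459 can independently be on or off in c.
count = 2^7 = 128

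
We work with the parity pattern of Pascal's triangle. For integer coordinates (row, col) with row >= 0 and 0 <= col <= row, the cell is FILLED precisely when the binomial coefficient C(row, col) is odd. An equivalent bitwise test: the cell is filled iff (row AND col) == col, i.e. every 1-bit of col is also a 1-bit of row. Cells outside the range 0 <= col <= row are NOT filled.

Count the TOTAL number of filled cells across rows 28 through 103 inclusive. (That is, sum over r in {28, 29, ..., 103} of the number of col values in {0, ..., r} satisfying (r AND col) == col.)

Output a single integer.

Answer: 1152

Derivation:
r28=11100 pc3: +8 =8
r29=11101 pc4: +16 =24
r30=11110 pc4: +16 =40
r31=11111 pc5: +32 =72
r32=100000 pc1: +2 =74
r33=100001 pc2: +4 =78
r34=100010 pc2: +4 =82
r35=100011 pc3: +8 =90
r36=100100 pc2: +4 =94
r37=100101 pc3: +8 =102
r38=100110 pc3: +8 =110
r39=100111 pc4: +16 =126
r40=101000 pc2: +4 =130
r41=101001 pc3: +8 =138
r42=101010 pc3: +8 =146
r43=101011 pc4: +16 =162
r44=101100 pc3: +8 =170
r45=101101 pc4: +16 =186
r46=101110 pc4: +16 =202
r47=101111 pc5: +32 =234
r48=110000 pc2: +4 =238
r49=110001 pc3: +8 =246
r50=110010 pc3: +8 =254
r51=110011 pc4: +16 =270
r52=110100 pc3: +8 =278
r53=110101 pc4: +16 =294
r54=110110 pc4: +16 =310
r55=110111 pc5: +32 =342
r56=111000 pc3: +8 =350
r57=111001 pc4: +16 =366
r58=111010 pc4: +16 =382
r59=111011 pc5: +32 =414
r60=111100 pc4: +16 =430
r61=111101 pc5: +32 =462
r62=111110 pc5: +32 =494
r63=111111 pc6: +64 =558
r64=1000000 pc1: +2 =560
r65=1000001 pc2: +4 =564
r66=1000010 pc2: +4 =568
r67=1000011 pc3: +8 =576
r68=1000100 pc2: +4 =580
r69=1000101 pc3: +8 =588
r70=1000110 pc3: +8 =596
r71=1000111 pc4: +16 =612
r72=1001000 pc2: +4 =616
r73=1001001 pc3: +8 =624
r74=1001010 pc3: +8 =632
r75=1001011 pc4: +16 =648
r76=1001100 pc3: +8 =656
r77=1001101 pc4: +16 =672
r78=1001110 pc4: +16 =688
r79=1001111 pc5: +32 =720
r80=1010000 pc2: +4 =724
r81=1010001 pc3: +8 =732
r82=1010010 pc3: +8 =740
r83=1010011 pc4: +16 =756
r84=1010100 pc3: +8 =764
r85=1010101 pc4: +16 =780
r86=1010110 pc4: +16 =796
r87=1010111 pc5: +32 =828
r88=1011000 pc3: +8 =836
r89=1011001 pc4: +16 =852
r90=1011010 pc4: +16 =868
r91=1011011 pc5: +32 =900
r92=1011100 pc4: +16 =916
r93=1011101 pc5: +32 =948
r94=1011110 pc5: +32 =980
r95=1011111 pc6: +64 =1044
r96=1100000 pc2: +4 =1048
r97=1100001 pc3: +8 =1056
r98=1100010 pc3: +8 =1064
r99=1100011 pc4: +16 =1080
r100=1100100 pc3: +8 =1088
r101=1100101 pc4: +16 =1104
r102=1100110 pc4: +16 =1120
r103=1100111 pc5: +32 =1152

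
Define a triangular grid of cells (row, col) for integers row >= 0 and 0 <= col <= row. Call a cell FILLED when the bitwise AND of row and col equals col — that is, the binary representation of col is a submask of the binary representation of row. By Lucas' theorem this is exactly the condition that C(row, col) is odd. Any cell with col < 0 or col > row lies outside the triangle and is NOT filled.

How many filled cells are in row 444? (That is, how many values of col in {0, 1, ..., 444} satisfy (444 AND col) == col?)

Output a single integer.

Answer: 64

Derivation:
444 in binary = 110111100
popcount(444) = number of 1-bits in 110111100 = 6
A col c satisfies (444 AND c) == c iff every set bit of c is also set in 444; each of the 6 set bits of 444 can independently be on or off in c.
count = 2^6 = 64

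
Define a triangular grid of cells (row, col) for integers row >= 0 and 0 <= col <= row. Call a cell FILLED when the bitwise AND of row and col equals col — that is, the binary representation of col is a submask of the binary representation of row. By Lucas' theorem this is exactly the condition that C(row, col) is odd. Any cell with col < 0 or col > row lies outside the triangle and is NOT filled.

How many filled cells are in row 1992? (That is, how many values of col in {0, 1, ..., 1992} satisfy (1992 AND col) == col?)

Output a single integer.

1992 in binary = 11111001000
popcount(1992) = number of 1-bits in 11111001000 = 6
A col c satisfies (1992 AND c) == c iff every set bit of c is also set in 1992; each of the 6 set bits of 1992 can independently be on or off in c.
count = 2^6 = 64

Answer: 64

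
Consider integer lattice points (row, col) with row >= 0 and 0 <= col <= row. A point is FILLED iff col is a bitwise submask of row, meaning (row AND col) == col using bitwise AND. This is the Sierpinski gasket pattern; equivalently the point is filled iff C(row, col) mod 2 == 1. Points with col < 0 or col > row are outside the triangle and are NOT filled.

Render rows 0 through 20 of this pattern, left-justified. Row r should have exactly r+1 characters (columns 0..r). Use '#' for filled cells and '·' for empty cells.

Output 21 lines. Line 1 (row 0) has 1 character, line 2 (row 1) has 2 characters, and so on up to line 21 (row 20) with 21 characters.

r0=0: #
r1=1: ##
r2=10: #·#
r3=11: ####
r4=100: #···#
r5=101: ##··##
r6=110: #·#·#·#
r7=111: ########
r8=1000: #·······#
r9=1001: ##······##
r10=1010: #·#·····#·#
r11=1011: ####····####
r12=1100: #···#···#···#
r13=1101: ##··##··##··##
r14=1110: #·#·#·#·#·#·#·#
r15=1111: ################
r16=10000: #···············#
r17=10001: ##··············##
r18=10010: #·#·············#·#
r19=10011: ####············####
r20=10100: #···#···········#···#

Answer: #
##
#·#
####
#···#
##··##
#·#·#·#
########
#·······#
##······##
#·#·····#·#
####····####
#···#···#···#
##··##··##··##
#·#·#·#·#·#·#·#
################
#···············#
##··············##
#·#·············#·#
####············####
#···#···········#···#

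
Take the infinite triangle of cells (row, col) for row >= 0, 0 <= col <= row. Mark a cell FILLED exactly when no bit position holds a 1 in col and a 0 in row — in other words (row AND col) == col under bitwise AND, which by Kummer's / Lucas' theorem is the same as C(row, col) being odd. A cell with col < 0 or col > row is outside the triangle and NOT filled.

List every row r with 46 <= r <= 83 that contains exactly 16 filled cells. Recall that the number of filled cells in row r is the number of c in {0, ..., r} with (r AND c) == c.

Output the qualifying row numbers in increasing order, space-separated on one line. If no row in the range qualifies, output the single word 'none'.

Answer: 46 51 53 54 57 58 60 71 75 77 78 83

Derivation:
Row r has 2^popcount(r) filled cells, so we need popcount(r) = log2(16) = 4.
Scan r = 46..83 and keep those with exactly 4 one-bits:
r=46=101110 popcount=4 -> KEEP
r=47=101111 popcount=5 -> skip
r=48=110000 popcount=2 -> skip
r=49=110001 popcount=3 -> skip
r=50=110010 popcount=3 -> skip
r=51=110011 popcount=4 -> KEEP
r=52=110100 popcount=3 -> skip
r=53=110101 popcount=4 -> KEEP
r=54=110110 popcount=4 -> KEEP
r=55=110111 popcount=5 -> skip
r=56=111000 popcount=3 -> skip
r=57=111001 popcount=4 -> KEEP
r=58=111010 popcount=4 -> KEEP
r=59=111011 popcount=5 -> skip
r=60=111100 popcount=4 -> KEEP
r=61=111101 popcount=5 -> skip
r=62=111110 popcount=5 -> skip
r=63=111111 popcount=6 -> skip
r=64=1000000 popcount=1 -> skip
r=65=1000001 popcount=2 -> skip
r=66=1000010 popcount=2 -> skip
r=67=1000011 popcount=3 -> skip
r=68=1000100 popcount=2 -> skip
r=69=1000101 popcount=3 -> skip
r=70=1000110 popcount=3 -> skip
r=71=1000111 popcount=4 -> KEEP
r=72=1001000 popcount=2 -> skip
r=73=1001001 popcount=3 -> skip
r=74=1001010 popcount=3 -> skip
r=75=1001011 popcount=4 -> KEEP
r=76=1001100 popcount=3 -> skip
r=77=1001101 popcount=4 -> KEEP
r=78=1001110 popcount=4 -> KEEP
r=79=1001111 popcount=5 -> skip
r=80=1010000 popcount=2 -> skip
r=81=1010001 popcount=3 -> skip
r=82=1010010 popcount=3 -> skip
r=83=1010011 popcount=4 -> KEEP
Kept rows: 46 51 53 54 57 58 60 71 75 77 78 83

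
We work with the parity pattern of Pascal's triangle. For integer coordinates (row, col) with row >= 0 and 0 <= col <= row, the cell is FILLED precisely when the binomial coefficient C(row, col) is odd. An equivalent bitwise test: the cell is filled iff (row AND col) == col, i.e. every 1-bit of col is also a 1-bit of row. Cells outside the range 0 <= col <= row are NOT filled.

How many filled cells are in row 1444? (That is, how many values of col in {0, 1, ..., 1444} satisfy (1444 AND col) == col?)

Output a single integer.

Answer: 32

Derivation:
1444 in binary = 10110100100
popcount(1444) = number of 1-bits in 10110100100 = 5
A col c satisfies (1444 AND c) == c iff every set bit of c is also set in 1444; each of the 5 set bits of 1444 can independently be on or off in c.
count = 2^5 = 32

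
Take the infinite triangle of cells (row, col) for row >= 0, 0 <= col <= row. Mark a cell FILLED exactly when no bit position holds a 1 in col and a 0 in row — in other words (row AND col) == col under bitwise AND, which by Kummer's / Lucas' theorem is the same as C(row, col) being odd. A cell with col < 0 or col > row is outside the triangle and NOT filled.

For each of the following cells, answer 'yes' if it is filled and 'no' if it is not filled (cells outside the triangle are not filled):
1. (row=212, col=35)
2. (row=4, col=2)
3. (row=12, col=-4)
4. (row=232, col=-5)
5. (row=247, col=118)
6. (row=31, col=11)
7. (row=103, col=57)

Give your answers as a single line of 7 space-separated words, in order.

Answer: no no no no yes yes no

Derivation:
(212,35): row=0b11010100, col=0b100011, row AND col = 0b0 = 0; 0 != 35 -> empty
(4,2): row=0b100, col=0b10, row AND col = 0b0 = 0; 0 != 2 -> empty
(12,-4): col outside [0, 12] -> not filled
(232,-5): col outside [0, 232] -> not filled
(247,118): row=0b11110111, col=0b1110110, row AND col = 0b1110110 = 118; 118 == 118 -> filled
(31,11): row=0b11111, col=0b1011, row AND col = 0b1011 = 11; 11 == 11 -> filled
(103,57): row=0b1100111, col=0b111001, row AND col = 0b100001 = 33; 33 != 57 -> empty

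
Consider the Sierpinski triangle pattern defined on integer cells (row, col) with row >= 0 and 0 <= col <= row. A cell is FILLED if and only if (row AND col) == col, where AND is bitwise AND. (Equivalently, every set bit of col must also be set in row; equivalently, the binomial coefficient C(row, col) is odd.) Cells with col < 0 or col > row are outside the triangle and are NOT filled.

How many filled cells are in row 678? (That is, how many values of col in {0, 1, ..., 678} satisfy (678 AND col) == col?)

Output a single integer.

678 in binary = 1010100110
popcount(678) = number of 1-bits in 1010100110 = 5
A col c satisfies (678 AND c) == c iff every set bit of c is also set in 678; each of the 5 set bits of 678 can independently be on or off in c.
count = 2^5 = 32

Answer: 32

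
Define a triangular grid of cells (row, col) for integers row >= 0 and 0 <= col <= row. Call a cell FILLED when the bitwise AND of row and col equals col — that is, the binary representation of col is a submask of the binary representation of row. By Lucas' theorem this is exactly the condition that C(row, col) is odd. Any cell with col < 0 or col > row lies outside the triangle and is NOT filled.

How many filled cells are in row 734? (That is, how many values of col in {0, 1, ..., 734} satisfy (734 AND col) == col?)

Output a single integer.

Answer: 128

Derivation:
734 in binary = 1011011110
popcount(734) = number of 1-bits in 1011011110 = 7
A col c satisfies (734 AND c) == c iff every set bit of c is also set in 734; each of the 7 set bits of 734 can independently be on or off in c.
count = 2^7 = 128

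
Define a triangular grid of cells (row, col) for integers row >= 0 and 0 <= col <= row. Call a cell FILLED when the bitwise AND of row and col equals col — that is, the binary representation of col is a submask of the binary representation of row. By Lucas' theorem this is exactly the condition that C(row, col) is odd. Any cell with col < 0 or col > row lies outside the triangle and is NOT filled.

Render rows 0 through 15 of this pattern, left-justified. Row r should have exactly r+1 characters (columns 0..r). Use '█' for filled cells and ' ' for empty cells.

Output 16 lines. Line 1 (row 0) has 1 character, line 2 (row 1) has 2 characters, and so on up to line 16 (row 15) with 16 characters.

Answer: █
██
█ █
████
█   █
██  ██
█ █ █ █
████████
█       █
██      ██
█ █     █ █
████    ████
█   █   █   █
██  ██  ██  ██
█ █ █ █ █ █ █ █
████████████████

Derivation:
r0=0: █
r1=1: ██
r2=10: █ █
r3=11: ████
r4=100: █   █
r5=101: ██  ██
r6=110: █ █ █ █
r7=111: ████████
r8=1000: █       █
r9=1001: ██      ██
r10=1010: █ █     █ █
r11=1011: ████    ████
r12=1100: █   █   █   █
r13=1101: ██  ██  ██  ██
r14=1110: █ █ █ █ █ █ █ █
r15=1111: ████████████████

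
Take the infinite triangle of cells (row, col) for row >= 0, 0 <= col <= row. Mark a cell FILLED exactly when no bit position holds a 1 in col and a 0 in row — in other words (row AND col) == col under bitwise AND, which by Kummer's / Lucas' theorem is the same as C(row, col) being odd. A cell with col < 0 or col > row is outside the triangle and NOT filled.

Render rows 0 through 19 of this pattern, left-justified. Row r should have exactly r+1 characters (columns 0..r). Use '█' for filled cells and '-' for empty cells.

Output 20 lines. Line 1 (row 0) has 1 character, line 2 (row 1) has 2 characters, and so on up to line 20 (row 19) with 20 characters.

r0=0: █
r1=1: ██
r2=10: █-█
r3=11: ████
r4=100: █---█
r5=101: ██--██
r6=110: █-█-█-█
r7=111: ████████
r8=1000: █-------█
r9=1001: ██------██
r10=1010: █-█-----█-█
r11=1011: ████----████
r12=1100: █---█---█---█
r13=1101: ██--██--██--██
r14=1110: █-█-█-█-█-█-█-█
r15=1111: ████████████████
r16=10000: █---------------█
r17=10001: ██--------------██
r18=10010: █-█-------------█-█
r19=10011: ████------------████

Answer: █
██
█-█
████
█---█
██--██
█-█-█-█
████████
█-------█
██------██
█-█-----█-█
████----████
█---█---█---█
██--██--██--██
█-█-█-█-█-█-█-█
████████████████
█---------------█
██--------------██
█-█-------------█-█
████------------████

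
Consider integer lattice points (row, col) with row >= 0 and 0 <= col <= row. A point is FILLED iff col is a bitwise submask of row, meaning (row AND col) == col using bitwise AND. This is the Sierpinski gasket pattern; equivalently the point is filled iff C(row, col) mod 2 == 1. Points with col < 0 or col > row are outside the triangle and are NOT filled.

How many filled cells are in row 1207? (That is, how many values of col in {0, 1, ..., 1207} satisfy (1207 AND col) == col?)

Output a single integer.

1207 in binary = 10010110111
popcount(1207) = number of 1-bits in 10010110111 = 7
A col c satisfies (1207 AND c) == c iff every set bit of c is also set in 1207; each of the 7 set bits of 1207 can independently be on or off in c.
count = 2^7 = 128

Answer: 128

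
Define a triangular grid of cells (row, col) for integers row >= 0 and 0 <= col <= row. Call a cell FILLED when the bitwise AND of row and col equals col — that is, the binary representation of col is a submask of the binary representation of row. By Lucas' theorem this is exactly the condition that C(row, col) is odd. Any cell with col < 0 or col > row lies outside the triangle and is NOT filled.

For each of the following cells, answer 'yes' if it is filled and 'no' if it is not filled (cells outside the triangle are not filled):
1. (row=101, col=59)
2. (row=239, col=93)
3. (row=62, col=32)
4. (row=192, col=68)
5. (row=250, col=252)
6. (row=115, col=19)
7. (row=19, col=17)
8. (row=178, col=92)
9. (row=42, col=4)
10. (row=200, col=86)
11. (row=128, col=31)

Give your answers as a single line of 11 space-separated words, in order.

Answer: no no yes no no yes yes no no no no

Derivation:
(101,59): row=0b1100101, col=0b111011, row AND col = 0b100001 = 33; 33 != 59 -> empty
(239,93): row=0b11101111, col=0b1011101, row AND col = 0b1001101 = 77; 77 != 93 -> empty
(62,32): row=0b111110, col=0b100000, row AND col = 0b100000 = 32; 32 == 32 -> filled
(192,68): row=0b11000000, col=0b1000100, row AND col = 0b1000000 = 64; 64 != 68 -> empty
(250,252): col outside [0, 250] -> not filled
(115,19): row=0b1110011, col=0b10011, row AND col = 0b10011 = 19; 19 == 19 -> filled
(19,17): row=0b10011, col=0b10001, row AND col = 0b10001 = 17; 17 == 17 -> filled
(178,92): row=0b10110010, col=0b1011100, row AND col = 0b10000 = 16; 16 != 92 -> empty
(42,4): row=0b101010, col=0b100, row AND col = 0b0 = 0; 0 != 4 -> empty
(200,86): row=0b11001000, col=0b1010110, row AND col = 0b1000000 = 64; 64 != 86 -> empty
(128,31): row=0b10000000, col=0b11111, row AND col = 0b0 = 0; 0 != 31 -> empty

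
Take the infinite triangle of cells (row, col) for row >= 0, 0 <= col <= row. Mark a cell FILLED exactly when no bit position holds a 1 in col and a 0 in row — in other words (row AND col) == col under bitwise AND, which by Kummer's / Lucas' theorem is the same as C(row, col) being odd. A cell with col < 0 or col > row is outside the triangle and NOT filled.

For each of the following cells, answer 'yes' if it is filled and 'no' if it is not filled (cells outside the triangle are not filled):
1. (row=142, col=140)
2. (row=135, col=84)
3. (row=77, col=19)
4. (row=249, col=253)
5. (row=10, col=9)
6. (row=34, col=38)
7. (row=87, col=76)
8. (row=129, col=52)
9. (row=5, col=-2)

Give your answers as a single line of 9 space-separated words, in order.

Answer: yes no no no no no no no no

Derivation:
(142,140): row=0b10001110, col=0b10001100, row AND col = 0b10001100 = 140; 140 == 140 -> filled
(135,84): row=0b10000111, col=0b1010100, row AND col = 0b100 = 4; 4 != 84 -> empty
(77,19): row=0b1001101, col=0b10011, row AND col = 0b1 = 1; 1 != 19 -> empty
(249,253): col outside [0, 249] -> not filled
(10,9): row=0b1010, col=0b1001, row AND col = 0b1000 = 8; 8 != 9 -> empty
(34,38): col outside [0, 34] -> not filled
(87,76): row=0b1010111, col=0b1001100, row AND col = 0b1000100 = 68; 68 != 76 -> empty
(129,52): row=0b10000001, col=0b110100, row AND col = 0b0 = 0; 0 != 52 -> empty
(5,-2): col outside [0, 5] -> not filled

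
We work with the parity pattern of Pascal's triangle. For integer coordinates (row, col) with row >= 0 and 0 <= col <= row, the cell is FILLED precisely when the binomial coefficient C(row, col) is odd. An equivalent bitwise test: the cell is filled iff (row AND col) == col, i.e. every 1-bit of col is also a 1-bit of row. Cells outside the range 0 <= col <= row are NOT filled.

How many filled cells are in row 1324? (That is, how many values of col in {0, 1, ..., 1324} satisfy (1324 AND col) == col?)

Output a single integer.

Answer: 32

Derivation:
1324 in binary = 10100101100
popcount(1324) = number of 1-bits in 10100101100 = 5
A col c satisfies (1324 AND c) == c iff every set bit of c is also set in 1324; each of the 5 set bits of 1324 can independently be on or off in c.
count = 2^5 = 32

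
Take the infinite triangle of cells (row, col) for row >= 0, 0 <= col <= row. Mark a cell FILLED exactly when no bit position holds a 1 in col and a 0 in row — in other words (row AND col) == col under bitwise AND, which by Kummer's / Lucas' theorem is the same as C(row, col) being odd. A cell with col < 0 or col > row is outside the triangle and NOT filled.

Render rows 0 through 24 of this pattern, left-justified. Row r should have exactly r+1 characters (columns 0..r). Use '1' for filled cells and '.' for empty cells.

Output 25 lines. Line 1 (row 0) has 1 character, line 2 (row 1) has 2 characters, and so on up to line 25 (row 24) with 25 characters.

Answer: 1
11
1.1
1111
1...1
11..11
1.1.1.1
11111111
1.......1
11......11
1.1.....1.1
1111....1111
1...1...1...1
11..11..11..11
1.1.1.1.1.1.1.1
1111111111111111
1...............1
11..............11
1.1.............1.1
1111............1111
1...1...........1...1
11..11..........11..11
1.1.1.1.........1.1.1.1
11111111........11111111
1.......1.......1.......1

Derivation:
r0=0: 1
r1=1: 11
r2=10: 1.1
r3=11: 1111
r4=100: 1...1
r5=101: 11..11
r6=110: 1.1.1.1
r7=111: 11111111
r8=1000: 1.......1
r9=1001: 11......11
r10=1010: 1.1.....1.1
r11=1011: 1111....1111
r12=1100: 1...1...1...1
r13=1101: 11..11..11..11
r14=1110: 1.1.1.1.1.1.1.1
r15=1111: 1111111111111111
r16=10000: 1...............1
r17=10001: 11..............11
r18=10010: 1.1.............1.1
r19=10011: 1111............1111
r20=10100: 1...1...........1...1
r21=10101: 11..11..........11..11
r22=10110: 1.1.1.1.........1.1.1.1
r23=10111: 11111111........11111111
r24=11000: 1.......1.......1.......1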